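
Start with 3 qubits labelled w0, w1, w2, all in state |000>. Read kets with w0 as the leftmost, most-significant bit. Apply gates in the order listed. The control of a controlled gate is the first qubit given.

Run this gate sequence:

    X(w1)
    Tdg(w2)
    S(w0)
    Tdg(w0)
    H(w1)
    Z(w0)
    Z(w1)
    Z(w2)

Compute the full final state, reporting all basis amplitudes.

The resulting statevector has amplitude sqrt(2)/2 on |000>, sqrt(2)/2 on |010>, and 0 on every other basis state.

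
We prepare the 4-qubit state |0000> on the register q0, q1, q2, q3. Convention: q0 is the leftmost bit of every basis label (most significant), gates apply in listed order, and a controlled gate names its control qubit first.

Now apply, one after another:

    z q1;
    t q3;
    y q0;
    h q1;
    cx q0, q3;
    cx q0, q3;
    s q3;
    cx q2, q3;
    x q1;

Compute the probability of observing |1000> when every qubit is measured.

The probability of measuring |1000> is 1/2.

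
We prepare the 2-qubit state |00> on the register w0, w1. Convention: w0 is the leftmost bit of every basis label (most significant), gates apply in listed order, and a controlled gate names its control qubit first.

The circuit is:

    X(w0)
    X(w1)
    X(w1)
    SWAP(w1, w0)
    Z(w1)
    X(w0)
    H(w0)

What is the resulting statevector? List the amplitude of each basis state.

The resulting statevector has amplitude 0 on |00>, -sqrt(2)/2 on |01>, 0 on |10>, sqrt(2)/2 on |11>.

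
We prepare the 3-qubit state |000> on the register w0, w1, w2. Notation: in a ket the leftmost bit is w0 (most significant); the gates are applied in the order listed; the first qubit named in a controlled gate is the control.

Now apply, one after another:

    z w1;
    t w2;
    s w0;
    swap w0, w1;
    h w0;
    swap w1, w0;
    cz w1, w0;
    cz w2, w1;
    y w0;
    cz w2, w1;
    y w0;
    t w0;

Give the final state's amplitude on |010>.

The final state's coefficient on |010> equals sqrt(2)/2.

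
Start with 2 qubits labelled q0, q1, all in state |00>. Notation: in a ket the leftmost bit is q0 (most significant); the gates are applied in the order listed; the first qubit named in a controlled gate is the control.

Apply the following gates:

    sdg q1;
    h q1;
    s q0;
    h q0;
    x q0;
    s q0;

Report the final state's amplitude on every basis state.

The resulting statevector has amplitude 1/2 on |00>, 1/2 on |01>, I/2 on |10>, I/2 on |11>.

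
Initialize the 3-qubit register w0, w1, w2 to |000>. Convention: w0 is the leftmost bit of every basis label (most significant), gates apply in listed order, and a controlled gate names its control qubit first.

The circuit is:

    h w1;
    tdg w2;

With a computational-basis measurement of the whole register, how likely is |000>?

Outcome |000> occurs with probability 1/2.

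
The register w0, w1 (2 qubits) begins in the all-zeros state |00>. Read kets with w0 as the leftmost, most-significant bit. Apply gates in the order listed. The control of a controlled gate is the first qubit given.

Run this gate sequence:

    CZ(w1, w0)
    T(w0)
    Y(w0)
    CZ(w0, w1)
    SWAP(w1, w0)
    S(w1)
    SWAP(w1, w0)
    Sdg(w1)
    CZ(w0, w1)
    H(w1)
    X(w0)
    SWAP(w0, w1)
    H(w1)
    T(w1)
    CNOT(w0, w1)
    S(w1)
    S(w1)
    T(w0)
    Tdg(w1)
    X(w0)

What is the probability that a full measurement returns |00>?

Outcome |00> occurs with probability 1/4.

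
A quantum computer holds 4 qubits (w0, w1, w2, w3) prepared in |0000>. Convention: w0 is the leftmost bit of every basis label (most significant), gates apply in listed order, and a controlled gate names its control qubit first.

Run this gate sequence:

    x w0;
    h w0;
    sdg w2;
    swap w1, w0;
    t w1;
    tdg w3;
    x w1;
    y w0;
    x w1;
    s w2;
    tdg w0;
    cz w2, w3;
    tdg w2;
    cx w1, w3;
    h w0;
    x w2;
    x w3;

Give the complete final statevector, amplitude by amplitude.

The resulting statevector has amplitude exp(I*pi/4)/2 on |0011>, -I/2 on |0110>, -exp(I*pi/4)/2 on |1011>, I/2 on |1110>, and 0 on every other basis state.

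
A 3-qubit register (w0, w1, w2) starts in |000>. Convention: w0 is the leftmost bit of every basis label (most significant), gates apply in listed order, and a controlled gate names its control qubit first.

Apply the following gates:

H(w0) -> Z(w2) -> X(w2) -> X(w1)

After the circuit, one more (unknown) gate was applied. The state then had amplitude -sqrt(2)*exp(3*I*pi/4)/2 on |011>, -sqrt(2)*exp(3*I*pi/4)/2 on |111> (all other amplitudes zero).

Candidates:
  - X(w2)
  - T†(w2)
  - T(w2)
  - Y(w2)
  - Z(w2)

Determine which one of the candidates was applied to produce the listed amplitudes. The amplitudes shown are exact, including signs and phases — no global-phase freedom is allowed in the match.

It was T†(w2) that produced the state shown.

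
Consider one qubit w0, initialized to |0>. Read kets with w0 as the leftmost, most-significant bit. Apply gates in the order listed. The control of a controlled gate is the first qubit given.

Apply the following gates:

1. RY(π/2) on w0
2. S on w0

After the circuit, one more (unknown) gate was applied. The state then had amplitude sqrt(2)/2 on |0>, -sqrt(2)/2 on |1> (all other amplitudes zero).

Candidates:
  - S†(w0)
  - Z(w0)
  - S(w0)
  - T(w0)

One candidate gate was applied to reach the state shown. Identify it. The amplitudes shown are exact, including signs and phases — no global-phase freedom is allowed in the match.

It was S(w0) that produced the state shown.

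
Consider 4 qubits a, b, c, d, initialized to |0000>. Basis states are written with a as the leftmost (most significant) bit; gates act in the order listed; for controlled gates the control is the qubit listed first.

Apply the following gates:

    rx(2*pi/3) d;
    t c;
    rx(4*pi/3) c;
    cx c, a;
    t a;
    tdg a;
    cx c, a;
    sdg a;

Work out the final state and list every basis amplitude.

The final amplitudes are -1/4 on |0000>, sqrt(3)*I/4 on |0001>, -sqrt(3)*I/4 on |0010>, -3/4 on |0011>, and 0 on every other basis state. Key observation: steps 4-7 multiply out to the identity, so the circuit reduces to the remaining gates.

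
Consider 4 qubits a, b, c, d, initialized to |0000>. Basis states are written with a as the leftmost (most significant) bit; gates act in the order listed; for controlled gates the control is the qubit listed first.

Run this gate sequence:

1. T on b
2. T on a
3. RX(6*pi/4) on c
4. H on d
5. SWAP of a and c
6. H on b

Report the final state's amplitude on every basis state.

The resulting statevector has amplitude -sqrt(2)/4 on |0000>, -sqrt(2)/4 on |0001>, 0 on |0010>, 0 on |0011>, -sqrt(2)/4 on |0100>, -sqrt(2)/4 on |0101>, 0 on |0110>, 0 on |0111>, -sqrt(2)*I/4 on |1000>, -sqrt(2)*I/4 on |1001>, 0 on |1010>, 0 on |1011>, -sqrt(2)*I/4 on |1100>, -sqrt(2)*I/4 on |1101>, 0 on |1110>, 0 on |1111>.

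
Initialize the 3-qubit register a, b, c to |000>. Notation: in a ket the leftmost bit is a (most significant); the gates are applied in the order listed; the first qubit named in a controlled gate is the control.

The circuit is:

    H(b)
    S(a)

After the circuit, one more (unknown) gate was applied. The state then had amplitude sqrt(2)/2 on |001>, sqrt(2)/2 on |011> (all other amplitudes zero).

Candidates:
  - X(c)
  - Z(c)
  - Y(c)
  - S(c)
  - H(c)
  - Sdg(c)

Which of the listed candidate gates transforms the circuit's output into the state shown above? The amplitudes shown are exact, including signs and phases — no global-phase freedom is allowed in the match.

The applied gate was X(c).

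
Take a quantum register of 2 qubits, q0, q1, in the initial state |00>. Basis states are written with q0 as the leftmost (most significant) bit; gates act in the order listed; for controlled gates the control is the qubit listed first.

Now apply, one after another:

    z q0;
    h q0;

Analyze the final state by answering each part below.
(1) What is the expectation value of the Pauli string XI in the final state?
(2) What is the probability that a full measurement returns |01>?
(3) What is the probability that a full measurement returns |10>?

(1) The observable XI averages to 1.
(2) The probability of measuring |01> is 0.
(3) The probability of measuring |10> is 1/2.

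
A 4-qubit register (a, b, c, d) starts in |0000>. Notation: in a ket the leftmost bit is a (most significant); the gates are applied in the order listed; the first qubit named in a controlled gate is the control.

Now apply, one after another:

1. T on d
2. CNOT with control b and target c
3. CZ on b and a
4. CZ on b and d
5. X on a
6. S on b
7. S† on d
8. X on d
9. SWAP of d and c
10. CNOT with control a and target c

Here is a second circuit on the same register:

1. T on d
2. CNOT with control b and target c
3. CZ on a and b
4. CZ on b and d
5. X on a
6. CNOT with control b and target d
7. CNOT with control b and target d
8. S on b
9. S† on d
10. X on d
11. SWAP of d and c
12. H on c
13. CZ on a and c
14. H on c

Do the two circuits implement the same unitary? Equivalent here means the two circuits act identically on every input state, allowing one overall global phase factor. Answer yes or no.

Yes: on every input state the two circuits agree up to one overall phase factor.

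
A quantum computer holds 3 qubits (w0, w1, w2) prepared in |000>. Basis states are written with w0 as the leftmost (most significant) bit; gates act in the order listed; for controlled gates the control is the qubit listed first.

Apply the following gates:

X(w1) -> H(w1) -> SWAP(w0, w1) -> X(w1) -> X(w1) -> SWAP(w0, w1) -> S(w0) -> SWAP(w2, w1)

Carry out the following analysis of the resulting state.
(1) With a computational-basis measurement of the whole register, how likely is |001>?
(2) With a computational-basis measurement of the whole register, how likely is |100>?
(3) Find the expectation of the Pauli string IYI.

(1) The probability of measuring |001> is 1/2. Key observation: gates 3-6 undo each other exactly, leaving only the rest of the circuit to track.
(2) A full measurement returns |100> with probability 0.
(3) In the final state, IYI has expectation 0.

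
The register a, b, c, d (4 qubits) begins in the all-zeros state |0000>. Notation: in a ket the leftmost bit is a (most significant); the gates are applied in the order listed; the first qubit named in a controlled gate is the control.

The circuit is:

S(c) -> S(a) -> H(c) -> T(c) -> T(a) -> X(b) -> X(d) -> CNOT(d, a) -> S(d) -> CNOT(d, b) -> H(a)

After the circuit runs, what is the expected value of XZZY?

The expectation value of XZZY is 0.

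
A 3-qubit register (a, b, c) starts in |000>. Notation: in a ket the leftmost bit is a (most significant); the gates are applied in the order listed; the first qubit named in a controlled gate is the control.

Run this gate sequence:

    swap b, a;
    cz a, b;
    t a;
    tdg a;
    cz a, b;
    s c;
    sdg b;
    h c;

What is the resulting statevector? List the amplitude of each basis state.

The resulting statevector has amplitude sqrt(2)/2 on |000>, sqrt(2)/2 on |001>, and 0 on every other basis state. Key observation: gates 2-5 undo each other exactly, leaving only the rest of the circuit to track.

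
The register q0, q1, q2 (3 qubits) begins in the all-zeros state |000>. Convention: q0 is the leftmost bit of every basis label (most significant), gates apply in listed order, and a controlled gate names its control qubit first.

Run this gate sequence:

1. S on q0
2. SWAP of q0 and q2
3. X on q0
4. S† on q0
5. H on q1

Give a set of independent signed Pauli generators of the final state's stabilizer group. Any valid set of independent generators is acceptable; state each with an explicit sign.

One valid set of independent stabilizer generators is +IXI, -ZII, +IIZ (any independent generating set of the same group is equally correct).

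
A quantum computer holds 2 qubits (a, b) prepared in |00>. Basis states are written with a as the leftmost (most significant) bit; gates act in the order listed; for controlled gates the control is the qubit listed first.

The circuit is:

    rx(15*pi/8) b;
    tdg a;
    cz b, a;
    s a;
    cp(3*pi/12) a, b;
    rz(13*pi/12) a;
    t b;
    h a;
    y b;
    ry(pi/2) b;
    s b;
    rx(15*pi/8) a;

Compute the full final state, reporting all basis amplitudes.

The resulting statevector has amplitude I*sqrt(sqrt(2) + 2)*exp(17*I*pi/24)/8 - sqrt(2 - sqrt(2))*exp(11*I*pi/24)/8 - sqrt(2 - sqrt(2))*exp(17*I*pi/24)/8 + I*sqrt(sqrt(2) + 2)*exp(11*I*pi/24)/8 + I*exp(11*I*pi/24)/4 - I*exp(17*I*pi/24)/4 on |00>, -sqrt(sqrt(2) + 2)*exp(17*I*pi/24)/8 + I*sqrt(2 - sqrt(2))*exp(11*I*pi/24)/8 - I*sqrt(2 - sqrt(2))*exp(17*I*pi/24)/8 + exp(17*I*pi/24)/4 + sqrt(sqrt(2) + 2)*exp(11*I*pi/24)/8 + exp(11*I*pi/24)/4 on |01>, I*sqrt(sqrt(2) + 2)*exp(17*I*pi/24)/8 - sqrt(2 - sqrt(2))*exp(11*I*pi/24)/8 - sqrt(2 - sqrt(2))*exp(17*I*pi/24)/8 + I*sqrt(sqrt(2) + 2)*exp(11*I*pi/24)/8 + I*exp(11*I*pi/24)/4 - I*exp(17*I*pi/24)/4 on |10>, -sqrt(sqrt(2) + 2)*exp(17*I*pi/24)/8 + I*sqrt(2 - sqrt(2))*exp(11*I*pi/24)/8 - I*sqrt(2 - sqrt(2))*exp(17*I*pi/24)/8 + exp(17*I*pi/24)/4 + sqrt(sqrt(2) + 2)*exp(11*I*pi/24)/8 + exp(11*I*pi/24)/4 on |11>.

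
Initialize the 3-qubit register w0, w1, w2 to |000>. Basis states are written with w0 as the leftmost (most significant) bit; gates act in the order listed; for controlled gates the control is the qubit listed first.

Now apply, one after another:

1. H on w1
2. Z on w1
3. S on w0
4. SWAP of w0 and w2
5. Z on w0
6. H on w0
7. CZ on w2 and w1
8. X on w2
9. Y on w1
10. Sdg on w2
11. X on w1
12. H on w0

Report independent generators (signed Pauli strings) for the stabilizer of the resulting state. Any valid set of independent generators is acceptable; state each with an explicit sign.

One valid set of independent stabilizer generators is +IXI, +ZII, -IIZ (any independent generating set of the same group is equally correct).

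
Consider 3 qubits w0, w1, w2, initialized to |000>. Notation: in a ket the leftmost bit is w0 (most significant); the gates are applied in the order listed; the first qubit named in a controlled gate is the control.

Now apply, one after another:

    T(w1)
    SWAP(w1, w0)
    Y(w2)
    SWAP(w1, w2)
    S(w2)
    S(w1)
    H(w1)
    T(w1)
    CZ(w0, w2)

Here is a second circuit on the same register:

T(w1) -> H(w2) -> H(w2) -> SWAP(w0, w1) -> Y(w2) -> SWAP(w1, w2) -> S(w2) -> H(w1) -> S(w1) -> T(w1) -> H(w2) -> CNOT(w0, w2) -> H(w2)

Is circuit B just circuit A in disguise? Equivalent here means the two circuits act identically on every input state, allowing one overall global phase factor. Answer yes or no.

No: there is an input state on which the two circuits produce genuinely different outputs (not merely differing by a phase).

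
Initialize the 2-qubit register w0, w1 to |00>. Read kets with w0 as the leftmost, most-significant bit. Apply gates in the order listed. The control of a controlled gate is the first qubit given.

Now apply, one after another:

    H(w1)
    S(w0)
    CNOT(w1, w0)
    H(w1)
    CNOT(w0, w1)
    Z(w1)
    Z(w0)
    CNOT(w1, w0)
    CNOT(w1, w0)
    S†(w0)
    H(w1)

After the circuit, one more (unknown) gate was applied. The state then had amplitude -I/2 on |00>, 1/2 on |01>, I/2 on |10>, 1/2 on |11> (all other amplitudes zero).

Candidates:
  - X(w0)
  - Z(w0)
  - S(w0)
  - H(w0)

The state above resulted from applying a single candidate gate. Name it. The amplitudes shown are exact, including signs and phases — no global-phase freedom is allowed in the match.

It was H(w0) that produced the state shown.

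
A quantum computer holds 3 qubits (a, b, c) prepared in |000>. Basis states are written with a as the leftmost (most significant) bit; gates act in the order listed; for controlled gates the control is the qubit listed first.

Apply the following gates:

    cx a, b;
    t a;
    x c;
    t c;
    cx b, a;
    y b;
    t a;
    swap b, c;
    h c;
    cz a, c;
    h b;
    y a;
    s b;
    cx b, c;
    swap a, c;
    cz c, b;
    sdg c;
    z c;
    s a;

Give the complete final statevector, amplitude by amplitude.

After the circuit, the state carries amplitude 0 on |000>, -exp(3*I*pi/4)/2 on |001>, 0 on |010>, -exp(I*pi/4)/2 on |011>, 0 on |100>, -exp(I*pi/4)/2 on |101>, 0 on |110>, exp(3*I*pi/4)/2 on |111>.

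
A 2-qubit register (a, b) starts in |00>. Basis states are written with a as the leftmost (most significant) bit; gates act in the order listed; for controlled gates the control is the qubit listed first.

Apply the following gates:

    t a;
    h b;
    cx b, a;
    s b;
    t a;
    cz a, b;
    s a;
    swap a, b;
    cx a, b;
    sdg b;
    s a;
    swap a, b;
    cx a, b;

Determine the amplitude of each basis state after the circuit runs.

After the circuit, the state carries amplitude sqrt(2)/2 on |00>, sqrt(2)*exp(3*I*pi/4)/2 on |01>, 0 on |10>, 0 on |11>.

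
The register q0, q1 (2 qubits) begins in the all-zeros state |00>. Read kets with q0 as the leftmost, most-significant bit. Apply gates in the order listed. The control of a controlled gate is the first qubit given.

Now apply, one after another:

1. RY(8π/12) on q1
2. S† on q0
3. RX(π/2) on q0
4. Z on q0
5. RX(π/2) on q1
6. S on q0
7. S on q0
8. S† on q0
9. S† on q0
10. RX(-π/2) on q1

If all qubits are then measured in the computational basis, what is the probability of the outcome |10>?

The probability of measuring |10> is 1/8. Key observation: gates 5-10 undo each other exactly, leaving only the rest of the circuit to track.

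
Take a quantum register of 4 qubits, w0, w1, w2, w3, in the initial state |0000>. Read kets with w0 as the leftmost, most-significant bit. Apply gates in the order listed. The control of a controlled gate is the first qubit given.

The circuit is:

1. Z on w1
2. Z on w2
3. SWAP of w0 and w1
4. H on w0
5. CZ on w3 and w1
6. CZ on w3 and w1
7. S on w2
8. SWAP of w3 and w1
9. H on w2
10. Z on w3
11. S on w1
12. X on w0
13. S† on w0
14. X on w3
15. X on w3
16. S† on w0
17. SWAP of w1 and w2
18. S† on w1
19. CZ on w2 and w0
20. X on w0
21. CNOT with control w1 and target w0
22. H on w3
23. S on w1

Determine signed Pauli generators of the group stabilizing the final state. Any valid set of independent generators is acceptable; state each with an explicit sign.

The stabilizer group can be generated by -XIII, -IXII, +IIIX, +IIZI, among other valid generating sets. Key observation: the block from step 14 through step 15 cancels to the identity and can be dropped.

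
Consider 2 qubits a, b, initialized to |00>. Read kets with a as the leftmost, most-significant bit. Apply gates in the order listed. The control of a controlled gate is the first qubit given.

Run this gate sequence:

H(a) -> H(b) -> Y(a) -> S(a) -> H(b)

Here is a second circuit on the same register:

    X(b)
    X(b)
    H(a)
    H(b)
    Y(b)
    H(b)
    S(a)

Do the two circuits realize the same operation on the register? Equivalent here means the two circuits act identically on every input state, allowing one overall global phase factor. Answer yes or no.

No: there is an input state on which the two circuits produce genuinely different outputs (not merely differing by a phase).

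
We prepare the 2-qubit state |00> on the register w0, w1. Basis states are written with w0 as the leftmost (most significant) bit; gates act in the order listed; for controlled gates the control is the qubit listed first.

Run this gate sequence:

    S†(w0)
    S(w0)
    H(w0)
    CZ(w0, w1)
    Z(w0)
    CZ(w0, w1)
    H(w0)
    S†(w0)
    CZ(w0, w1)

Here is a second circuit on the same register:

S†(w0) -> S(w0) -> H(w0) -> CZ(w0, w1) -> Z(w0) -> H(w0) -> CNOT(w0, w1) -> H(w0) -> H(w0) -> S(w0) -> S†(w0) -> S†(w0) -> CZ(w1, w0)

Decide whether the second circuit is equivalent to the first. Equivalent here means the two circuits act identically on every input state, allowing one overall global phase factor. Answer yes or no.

No: there is an input state on which the two circuits produce genuinely different outputs (not merely differing by a phase).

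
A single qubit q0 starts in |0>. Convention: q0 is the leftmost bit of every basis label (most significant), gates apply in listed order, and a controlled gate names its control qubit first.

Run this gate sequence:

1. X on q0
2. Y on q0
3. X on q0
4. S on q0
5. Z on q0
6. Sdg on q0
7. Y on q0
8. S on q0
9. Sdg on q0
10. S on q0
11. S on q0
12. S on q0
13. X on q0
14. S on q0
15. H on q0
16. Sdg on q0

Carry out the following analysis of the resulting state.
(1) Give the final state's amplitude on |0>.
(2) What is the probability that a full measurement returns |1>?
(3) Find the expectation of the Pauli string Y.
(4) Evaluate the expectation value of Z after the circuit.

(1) The amplitude on |0> is sqrt(2)*I/2.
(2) The probability of measuring |1> is 1/2.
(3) The observable Y averages to 1.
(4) The observable Z averages to 0.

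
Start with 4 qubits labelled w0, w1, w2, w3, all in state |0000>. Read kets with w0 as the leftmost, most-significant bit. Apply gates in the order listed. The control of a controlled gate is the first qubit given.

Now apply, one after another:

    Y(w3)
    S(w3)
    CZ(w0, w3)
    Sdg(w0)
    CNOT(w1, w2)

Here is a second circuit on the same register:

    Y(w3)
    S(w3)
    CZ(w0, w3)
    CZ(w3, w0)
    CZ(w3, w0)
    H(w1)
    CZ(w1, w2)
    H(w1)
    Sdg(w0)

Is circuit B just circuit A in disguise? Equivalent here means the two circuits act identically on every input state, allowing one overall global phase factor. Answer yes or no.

No — the two circuits implement different unitaries, even allowing a global phase.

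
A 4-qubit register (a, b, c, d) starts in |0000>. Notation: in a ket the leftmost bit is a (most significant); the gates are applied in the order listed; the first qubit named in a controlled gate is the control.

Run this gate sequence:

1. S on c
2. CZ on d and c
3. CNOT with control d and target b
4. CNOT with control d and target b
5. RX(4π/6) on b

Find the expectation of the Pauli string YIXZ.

The expectation value of YIXZ is 0.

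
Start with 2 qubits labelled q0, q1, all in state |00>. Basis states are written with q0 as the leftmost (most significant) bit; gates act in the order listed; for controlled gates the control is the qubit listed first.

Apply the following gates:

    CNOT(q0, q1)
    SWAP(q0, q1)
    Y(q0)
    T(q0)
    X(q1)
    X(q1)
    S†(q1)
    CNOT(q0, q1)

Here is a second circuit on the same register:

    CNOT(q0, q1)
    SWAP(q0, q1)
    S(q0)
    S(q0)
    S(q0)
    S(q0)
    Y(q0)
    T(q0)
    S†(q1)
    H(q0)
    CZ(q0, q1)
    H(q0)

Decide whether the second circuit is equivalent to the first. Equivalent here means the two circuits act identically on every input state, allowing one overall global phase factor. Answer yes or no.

No, they are not equivalent — no single phase factor reconciles the two unitaries.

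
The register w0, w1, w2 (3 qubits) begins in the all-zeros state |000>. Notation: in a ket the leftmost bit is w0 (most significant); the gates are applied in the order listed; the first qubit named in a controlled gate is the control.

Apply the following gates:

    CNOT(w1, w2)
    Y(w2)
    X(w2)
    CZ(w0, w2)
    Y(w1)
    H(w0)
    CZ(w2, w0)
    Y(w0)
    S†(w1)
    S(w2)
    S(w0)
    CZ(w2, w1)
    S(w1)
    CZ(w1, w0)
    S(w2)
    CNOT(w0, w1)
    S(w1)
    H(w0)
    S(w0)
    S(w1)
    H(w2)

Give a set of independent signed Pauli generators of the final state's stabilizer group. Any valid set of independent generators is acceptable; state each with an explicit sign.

The final state is stabilized by the group generated by -YZI, +ZYI, +IIX; other independent generating sets are equally valid.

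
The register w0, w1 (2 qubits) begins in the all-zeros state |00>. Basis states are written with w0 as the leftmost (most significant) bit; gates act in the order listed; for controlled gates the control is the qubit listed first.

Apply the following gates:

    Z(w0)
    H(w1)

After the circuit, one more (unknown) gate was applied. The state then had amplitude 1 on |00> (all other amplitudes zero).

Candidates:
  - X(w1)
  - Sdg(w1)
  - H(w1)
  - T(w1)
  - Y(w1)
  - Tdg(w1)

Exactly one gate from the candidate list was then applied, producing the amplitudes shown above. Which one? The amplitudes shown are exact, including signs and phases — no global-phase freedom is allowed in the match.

It was H(w1) that produced the state shown.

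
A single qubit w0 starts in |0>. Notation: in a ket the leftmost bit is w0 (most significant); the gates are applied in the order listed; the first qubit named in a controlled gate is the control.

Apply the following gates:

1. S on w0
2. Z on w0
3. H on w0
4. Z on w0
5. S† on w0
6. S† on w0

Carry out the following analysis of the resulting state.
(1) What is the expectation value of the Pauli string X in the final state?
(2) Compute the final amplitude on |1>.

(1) The observable X averages to 1.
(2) |1> carries amplitude sqrt(2)/2 in the final state.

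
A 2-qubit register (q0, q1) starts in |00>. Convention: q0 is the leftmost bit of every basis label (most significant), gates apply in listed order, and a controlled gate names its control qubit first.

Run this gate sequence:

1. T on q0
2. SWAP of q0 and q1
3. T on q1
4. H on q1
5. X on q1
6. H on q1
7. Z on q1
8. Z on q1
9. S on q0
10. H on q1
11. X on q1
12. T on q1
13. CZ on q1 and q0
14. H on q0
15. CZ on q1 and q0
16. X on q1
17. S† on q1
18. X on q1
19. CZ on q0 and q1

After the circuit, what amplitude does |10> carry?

|10> carries amplitude -I/2 in the final state.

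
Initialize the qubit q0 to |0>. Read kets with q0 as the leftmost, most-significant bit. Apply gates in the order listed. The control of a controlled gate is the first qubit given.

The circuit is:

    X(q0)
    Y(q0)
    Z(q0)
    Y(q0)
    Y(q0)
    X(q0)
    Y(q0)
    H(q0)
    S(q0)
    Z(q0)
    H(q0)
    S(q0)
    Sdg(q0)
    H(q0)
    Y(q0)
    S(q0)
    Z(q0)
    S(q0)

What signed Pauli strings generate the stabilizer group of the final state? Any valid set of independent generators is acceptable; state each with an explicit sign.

The stabilizer group can be generated by -Y, among other valid generating sets.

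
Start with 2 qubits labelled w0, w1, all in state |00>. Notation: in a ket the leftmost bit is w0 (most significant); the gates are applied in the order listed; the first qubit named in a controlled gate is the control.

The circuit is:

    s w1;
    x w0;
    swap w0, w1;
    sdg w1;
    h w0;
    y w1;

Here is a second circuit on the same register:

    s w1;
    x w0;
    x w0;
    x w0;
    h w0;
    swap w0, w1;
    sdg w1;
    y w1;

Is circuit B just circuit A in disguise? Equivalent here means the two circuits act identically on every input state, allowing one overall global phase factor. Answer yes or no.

No — the two circuits implement different unitaries, even allowing a global phase.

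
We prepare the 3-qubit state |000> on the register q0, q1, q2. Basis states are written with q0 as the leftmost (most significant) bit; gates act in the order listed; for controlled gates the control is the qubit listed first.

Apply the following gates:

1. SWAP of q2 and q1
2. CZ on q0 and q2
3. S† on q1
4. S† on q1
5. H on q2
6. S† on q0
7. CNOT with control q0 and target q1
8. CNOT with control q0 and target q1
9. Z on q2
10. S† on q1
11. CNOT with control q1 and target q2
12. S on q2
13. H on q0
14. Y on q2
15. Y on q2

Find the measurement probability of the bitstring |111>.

The probability of measuring |111> is 0. Key observation: the block from step 7 through step 8 cancels to the identity and can be dropped.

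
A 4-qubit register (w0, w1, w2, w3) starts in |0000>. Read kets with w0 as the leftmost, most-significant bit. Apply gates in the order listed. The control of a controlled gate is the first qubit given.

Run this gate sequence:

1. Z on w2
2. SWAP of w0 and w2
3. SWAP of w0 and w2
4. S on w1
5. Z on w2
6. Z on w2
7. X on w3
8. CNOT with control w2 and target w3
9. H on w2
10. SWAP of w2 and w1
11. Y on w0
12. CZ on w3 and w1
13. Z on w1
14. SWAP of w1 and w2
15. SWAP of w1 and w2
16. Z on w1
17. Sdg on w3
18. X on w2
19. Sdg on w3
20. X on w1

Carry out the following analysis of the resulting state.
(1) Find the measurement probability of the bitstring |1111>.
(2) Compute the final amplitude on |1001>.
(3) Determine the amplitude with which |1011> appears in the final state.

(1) The probability of measuring |1111> is 1/2. Key observation: steps 13-16 multiply out to the identity, so the circuit reduces to the remaining gates.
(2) The final state's coefficient on |1001> equals 0.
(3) |1011> carries amplitude sqrt(2)*I/2 in the final state.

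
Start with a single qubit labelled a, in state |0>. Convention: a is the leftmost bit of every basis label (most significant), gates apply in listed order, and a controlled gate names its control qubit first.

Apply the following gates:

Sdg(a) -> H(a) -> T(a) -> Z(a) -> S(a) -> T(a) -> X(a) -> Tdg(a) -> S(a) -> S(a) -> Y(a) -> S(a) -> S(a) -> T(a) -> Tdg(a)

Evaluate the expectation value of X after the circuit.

In the final state, X has expectation -sqrt(2)/2.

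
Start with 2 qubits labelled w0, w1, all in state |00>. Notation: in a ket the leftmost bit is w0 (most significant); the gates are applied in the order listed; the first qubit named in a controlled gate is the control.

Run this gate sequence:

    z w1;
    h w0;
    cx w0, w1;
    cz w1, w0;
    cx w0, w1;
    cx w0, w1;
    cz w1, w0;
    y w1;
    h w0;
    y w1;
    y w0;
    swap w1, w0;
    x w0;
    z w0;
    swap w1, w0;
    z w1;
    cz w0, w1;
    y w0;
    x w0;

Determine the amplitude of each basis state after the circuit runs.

The resulting statevector has amplitude -1/2 on |00>, 1/2 on |01>, 1/2 on |10>, -1/2 on |11>. Key observation: steps 4-7 multiply out to the identity, so the circuit reduces to the remaining gates.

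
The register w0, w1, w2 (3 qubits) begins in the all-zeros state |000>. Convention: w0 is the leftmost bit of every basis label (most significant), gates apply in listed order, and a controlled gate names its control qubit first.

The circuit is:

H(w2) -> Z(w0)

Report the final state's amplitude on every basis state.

The resulting statevector has amplitude sqrt(2)/2 on |000>, sqrt(2)/2 on |001>, and 0 on every other basis state.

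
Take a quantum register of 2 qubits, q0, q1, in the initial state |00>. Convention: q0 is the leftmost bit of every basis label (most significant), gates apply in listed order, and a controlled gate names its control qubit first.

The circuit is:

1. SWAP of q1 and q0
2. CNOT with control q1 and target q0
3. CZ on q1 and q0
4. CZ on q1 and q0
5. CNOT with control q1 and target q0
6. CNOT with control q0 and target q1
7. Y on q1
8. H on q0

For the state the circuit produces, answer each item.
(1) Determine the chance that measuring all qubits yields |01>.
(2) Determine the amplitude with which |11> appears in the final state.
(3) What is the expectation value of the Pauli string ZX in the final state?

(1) A full measurement returns |01> with probability 1/2. Key observation: gates 2-5 undo each other exactly, leaving only the rest of the circuit to track.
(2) |11> carries amplitude sqrt(2)*I/2 in the final state.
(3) The expectation value of ZX is 0.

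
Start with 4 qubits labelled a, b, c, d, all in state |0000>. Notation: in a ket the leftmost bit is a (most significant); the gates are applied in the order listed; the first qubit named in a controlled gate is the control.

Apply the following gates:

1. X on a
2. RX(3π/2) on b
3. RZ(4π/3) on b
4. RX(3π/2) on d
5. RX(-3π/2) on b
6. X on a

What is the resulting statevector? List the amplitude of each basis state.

After the circuit, the state carries amplitude sqrt(2)/4 on |0000>, sqrt(2)*(-exp(5*I*pi/6) + I)*exp(I*pi/3)/4 on |0001>, sqrt(6)/4 on |0100>, sqrt(2)*(1 + exp(I*pi/3))*exp(I*pi/3)/4 on |0101>, and 0 on every other basis state.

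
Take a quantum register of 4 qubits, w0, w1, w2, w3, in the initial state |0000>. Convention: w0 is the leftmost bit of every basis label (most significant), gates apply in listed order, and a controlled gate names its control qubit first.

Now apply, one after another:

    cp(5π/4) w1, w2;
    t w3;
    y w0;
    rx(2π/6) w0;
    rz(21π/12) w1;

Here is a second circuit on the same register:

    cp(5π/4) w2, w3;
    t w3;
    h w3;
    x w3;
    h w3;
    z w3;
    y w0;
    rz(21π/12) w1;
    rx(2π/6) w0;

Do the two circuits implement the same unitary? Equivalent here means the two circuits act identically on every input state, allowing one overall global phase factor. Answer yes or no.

No, they are not equivalent — no single phase factor reconciles the two unitaries.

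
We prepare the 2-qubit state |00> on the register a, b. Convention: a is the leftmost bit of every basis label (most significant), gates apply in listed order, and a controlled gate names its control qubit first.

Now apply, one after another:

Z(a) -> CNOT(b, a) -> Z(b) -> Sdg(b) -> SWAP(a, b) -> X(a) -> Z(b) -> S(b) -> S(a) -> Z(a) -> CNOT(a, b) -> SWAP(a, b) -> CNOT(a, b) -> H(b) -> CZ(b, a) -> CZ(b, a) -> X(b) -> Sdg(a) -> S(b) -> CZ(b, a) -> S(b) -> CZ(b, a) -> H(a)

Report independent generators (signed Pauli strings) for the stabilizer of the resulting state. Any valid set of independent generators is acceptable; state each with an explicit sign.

The stabilizer group can be generated by -XI, -IX, among other valid generating sets.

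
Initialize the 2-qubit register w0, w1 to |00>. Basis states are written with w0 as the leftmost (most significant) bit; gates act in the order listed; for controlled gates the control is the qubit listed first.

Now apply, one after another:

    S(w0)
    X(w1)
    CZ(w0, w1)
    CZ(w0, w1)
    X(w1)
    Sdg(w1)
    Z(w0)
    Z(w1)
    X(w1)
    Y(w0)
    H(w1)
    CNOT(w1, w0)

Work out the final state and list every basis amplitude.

The resulting statevector has amplitude 0 on |00>, -sqrt(2)*I/2 on |01>, sqrt(2)*I/2 on |10>, 0 on |11>. Key observation: gates 2-5 undo each other exactly, leaving only the rest of the circuit to track.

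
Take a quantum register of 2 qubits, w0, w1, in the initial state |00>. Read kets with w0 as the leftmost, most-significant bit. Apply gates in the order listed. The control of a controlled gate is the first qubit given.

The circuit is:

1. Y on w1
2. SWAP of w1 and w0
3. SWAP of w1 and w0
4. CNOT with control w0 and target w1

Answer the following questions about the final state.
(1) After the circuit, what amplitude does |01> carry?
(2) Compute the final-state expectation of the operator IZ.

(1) |01> carries amplitude I in the final state. Key observation: steps 2-3 multiply out to the identity, so the circuit reduces to the remaining gates.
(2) In the final state, IZ has expectation -1.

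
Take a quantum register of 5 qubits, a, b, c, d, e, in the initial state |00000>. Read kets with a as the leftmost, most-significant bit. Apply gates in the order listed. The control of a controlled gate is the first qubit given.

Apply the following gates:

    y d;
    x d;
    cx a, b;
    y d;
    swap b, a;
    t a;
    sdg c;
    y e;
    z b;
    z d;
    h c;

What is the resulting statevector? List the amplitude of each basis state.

After the circuit, the state carries amplitude sqrt(2)*I/2 on |00011>, sqrt(2)*I/2 on |00111>, and 0 on every other basis state.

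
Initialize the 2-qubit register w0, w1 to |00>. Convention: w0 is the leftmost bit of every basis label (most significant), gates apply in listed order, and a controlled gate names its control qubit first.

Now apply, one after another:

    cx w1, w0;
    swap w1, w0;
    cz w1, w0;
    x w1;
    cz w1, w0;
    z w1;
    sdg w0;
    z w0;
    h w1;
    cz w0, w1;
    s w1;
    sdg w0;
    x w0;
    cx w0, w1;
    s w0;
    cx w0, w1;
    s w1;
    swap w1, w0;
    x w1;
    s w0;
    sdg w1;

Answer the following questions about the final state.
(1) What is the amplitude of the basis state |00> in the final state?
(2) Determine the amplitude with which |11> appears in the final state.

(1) The final state's coefficient on |00> equals -sqrt(2)*I/2.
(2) The amplitude on |11> is 0.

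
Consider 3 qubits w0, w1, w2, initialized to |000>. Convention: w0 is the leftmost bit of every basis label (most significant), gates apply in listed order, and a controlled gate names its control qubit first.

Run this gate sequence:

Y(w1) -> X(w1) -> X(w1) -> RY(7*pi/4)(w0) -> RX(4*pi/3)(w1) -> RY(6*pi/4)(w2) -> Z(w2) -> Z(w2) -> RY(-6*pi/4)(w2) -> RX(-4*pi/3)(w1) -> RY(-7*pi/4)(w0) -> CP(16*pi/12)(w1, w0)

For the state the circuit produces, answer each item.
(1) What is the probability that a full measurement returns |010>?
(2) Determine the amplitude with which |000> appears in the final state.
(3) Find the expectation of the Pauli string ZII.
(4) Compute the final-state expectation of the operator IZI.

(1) Outcome |010> occurs with probability 1.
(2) The amplitude on |000> is 0.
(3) The observable ZII averages to 1.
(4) In the final state, IZI has expectation -1.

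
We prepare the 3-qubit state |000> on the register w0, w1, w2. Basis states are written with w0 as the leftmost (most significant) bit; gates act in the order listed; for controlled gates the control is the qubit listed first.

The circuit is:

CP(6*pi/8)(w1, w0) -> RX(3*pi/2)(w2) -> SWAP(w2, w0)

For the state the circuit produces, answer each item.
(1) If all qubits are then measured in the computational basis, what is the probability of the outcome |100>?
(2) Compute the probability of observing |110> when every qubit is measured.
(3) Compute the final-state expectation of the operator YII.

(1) The probability of measuring |100> is 1/2.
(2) The probability of measuring |110> is 0.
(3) In the final state, YII has expectation 1.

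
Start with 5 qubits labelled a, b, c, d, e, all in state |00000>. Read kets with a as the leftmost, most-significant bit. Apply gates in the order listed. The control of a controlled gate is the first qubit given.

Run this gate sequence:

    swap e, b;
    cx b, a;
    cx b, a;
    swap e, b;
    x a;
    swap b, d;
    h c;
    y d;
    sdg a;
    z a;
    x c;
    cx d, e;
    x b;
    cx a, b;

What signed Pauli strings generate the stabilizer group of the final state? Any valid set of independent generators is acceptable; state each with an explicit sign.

The final state is stabilized by the group generated by +IIXII, -ZIIII, +IZIII, -IIIZI, -IIIIZ; other independent generating sets are equally valid.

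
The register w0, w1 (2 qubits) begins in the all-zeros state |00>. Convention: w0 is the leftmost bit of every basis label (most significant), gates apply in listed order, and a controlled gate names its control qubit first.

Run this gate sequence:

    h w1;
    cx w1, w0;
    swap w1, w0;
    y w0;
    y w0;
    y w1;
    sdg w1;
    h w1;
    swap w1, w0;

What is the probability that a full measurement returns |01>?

The probability of measuring |01> is 1/4.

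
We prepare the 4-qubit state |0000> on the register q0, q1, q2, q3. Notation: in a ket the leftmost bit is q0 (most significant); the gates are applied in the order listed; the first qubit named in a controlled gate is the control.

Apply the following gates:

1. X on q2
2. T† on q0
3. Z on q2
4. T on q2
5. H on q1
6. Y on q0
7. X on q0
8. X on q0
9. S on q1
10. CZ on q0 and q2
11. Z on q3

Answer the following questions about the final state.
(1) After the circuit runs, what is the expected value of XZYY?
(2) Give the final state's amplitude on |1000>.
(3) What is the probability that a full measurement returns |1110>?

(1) In the final state, XZYY has expectation 0.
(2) |1000> carries amplitude 0 in the final state.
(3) The probability of measuring |1110> is 1/2.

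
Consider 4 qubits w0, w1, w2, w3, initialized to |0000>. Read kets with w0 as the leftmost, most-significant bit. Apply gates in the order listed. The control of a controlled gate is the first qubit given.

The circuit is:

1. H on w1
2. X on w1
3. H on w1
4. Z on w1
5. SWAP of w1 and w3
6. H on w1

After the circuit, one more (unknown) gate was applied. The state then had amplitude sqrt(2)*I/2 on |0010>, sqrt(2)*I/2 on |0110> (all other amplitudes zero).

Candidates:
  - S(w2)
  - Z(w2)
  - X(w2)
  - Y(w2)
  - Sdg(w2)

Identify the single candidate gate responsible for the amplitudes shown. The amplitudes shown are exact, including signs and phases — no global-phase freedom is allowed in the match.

The applied gate was Y(w2). Key observation: gates 1-4 undo each other exactly, leaving only the rest of the circuit to track.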